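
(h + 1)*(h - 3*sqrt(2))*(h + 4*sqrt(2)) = h^3 + h^2 + sqrt(2)*h^2 - 24*h + sqrt(2)*h - 24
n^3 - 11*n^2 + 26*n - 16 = (n - 8)*(n - 2)*(n - 1)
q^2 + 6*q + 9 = (q + 3)^2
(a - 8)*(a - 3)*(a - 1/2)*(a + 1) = a^4 - 21*a^3/2 + 18*a^2 + 35*a/2 - 12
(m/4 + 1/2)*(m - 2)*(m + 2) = m^3/4 + m^2/2 - m - 2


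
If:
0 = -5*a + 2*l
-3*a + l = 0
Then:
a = 0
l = 0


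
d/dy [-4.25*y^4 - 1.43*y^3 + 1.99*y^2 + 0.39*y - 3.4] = -17.0*y^3 - 4.29*y^2 + 3.98*y + 0.39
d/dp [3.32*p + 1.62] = 3.32000000000000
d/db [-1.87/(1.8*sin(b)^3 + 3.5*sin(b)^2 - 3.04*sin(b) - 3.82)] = (10.098*sin(b)^2 + 13.09*sin(b) - 5.6848)*cos(b)/(1.8*sin(b)^3 + 3.5*sin(b)^2 - 3.04*sin(b) - 3.82)^2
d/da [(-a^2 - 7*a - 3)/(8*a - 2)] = (-4*a^2 + 2*a + 19)/(2*(16*a^2 - 8*a + 1))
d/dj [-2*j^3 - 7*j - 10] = -6*j^2 - 7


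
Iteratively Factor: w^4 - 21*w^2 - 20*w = (w + 4)*(w^3 - 4*w^2 - 5*w) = (w + 1)*(w + 4)*(w^2 - 5*w) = w*(w + 1)*(w + 4)*(w - 5)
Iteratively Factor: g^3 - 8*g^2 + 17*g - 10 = (g - 5)*(g^2 - 3*g + 2) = (g - 5)*(g - 1)*(g - 2)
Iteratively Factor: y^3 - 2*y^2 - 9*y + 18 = (y - 3)*(y^2 + y - 6) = (y - 3)*(y + 3)*(y - 2)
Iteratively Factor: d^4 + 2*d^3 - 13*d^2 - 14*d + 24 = (d + 4)*(d^3 - 2*d^2 - 5*d + 6) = (d + 2)*(d + 4)*(d^2 - 4*d + 3) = (d - 1)*(d + 2)*(d + 4)*(d - 3)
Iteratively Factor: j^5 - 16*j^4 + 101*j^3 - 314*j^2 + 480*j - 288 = (j - 3)*(j^4 - 13*j^3 + 62*j^2 - 128*j + 96) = (j - 4)*(j - 3)*(j^3 - 9*j^2 + 26*j - 24) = (j - 4)*(j - 3)^2*(j^2 - 6*j + 8) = (j - 4)*(j - 3)^2*(j - 2)*(j - 4)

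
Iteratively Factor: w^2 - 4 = (w - 2)*(w + 2)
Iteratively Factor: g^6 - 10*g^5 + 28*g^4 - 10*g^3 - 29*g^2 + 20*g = (g - 4)*(g^5 - 6*g^4 + 4*g^3 + 6*g^2 - 5*g) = (g - 4)*(g + 1)*(g^4 - 7*g^3 + 11*g^2 - 5*g) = (g - 4)*(g - 1)*(g + 1)*(g^3 - 6*g^2 + 5*g) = (g - 4)*(g - 1)^2*(g + 1)*(g^2 - 5*g) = (g - 5)*(g - 4)*(g - 1)^2*(g + 1)*(g)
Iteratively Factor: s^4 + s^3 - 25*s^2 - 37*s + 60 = (s - 1)*(s^3 + 2*s^2 - 23*s - 60) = (s - 5)*(s - 1)*(s^2 + 7*s + 12) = (s - 5)*(s - 1)*(s + 4)*(s + 3)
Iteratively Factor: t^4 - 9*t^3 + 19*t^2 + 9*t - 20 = (t - 4)*(t^3 - 5*t^2 - t + 5) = (t - 4)*(t - 1)*(t^2 - 4*t - 5) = (t - 5)*(t - 4)*(t - 1)*(t + 1)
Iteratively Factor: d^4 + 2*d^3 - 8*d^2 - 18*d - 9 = (d + 1)*(d^3 + d^2 - 9*d - 9) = (d + 1)^2*(d^2 - 9) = (d - 3)*(d + 1)^2*(d + 3)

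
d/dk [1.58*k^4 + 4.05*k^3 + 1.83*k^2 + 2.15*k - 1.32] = 6.32*k^3 + 12.15*k^2 + 3.66*k + 2.15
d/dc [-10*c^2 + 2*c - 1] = 2 - 20*c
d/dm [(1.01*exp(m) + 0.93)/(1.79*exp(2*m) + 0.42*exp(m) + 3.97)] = (-1.8079*exp(2*m) - 3.3294*exp(m) + 3.6191)*exp(m)/(3.2041*exp(4*m) + 1.5036*exp(3*m) + 14.389*exp(2*m) + 3.3348*exp(m) + 15.7609)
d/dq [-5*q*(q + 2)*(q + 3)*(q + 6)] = -20*q^3 - 165*q^2 - 360*q - 180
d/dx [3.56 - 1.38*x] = -1.38000000000000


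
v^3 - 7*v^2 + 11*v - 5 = (v - 5)*(v - 1)^2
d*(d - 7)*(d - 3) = d^3 - 10*d^2 + 21*d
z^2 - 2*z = z*(z - 2)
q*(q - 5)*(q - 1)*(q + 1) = q^4 - 5*q^3 - q^2 + 5*q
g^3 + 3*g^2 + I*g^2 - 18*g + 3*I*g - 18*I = (g - 3)*(g + 6)*(g + I)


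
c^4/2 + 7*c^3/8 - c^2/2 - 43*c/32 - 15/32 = (c/2 + 1/2)*(c - 5/4)*(c + 1/2)*(c + 3/2)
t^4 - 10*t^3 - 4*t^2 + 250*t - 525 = (t - 7)*(t - 5)*(t - 3)*(t + 5)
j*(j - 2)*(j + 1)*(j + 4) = j^4 + 3*j^3 - 6*j^2 - 8*j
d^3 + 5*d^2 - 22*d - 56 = (d - 4)*(d + 2)*(d + 7)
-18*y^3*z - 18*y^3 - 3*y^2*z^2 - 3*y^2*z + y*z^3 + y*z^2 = (-6*y + z)*(3*y + z)*(y*z + y)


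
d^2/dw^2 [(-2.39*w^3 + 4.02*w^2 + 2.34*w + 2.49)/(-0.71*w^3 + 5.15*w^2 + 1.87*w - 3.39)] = (13.425106*w^6 + 11.9616540000002*w^5 - 64.7792640000001*w^4 + 328.392388*w^3 - 820.829142*w^2 - 188.24121*w - 226.4223)/(0.357911*w^9 - 7.788345*w^8 + 53.664924*w^7 - 90.438248*w^6 - 215.716038*w^5 + 188.701302*w^4 + 213.82334*w^3 - 141.989472*w^2 - 64.470681*w + 38.958219)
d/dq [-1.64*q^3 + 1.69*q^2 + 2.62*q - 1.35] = -4.92*q^2 + 3.38*q + 2.62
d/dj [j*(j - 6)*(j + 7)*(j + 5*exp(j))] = 5*j^3*exp(j) + 4*j^3 + 20*j^2*exp(j) + 3*j^2 - 200*j*exp(j) - 84*j - 210*exp(j)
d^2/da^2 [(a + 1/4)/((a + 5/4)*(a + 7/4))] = 128*(64*a^3 + 48*a^2 - 276*a - 311)/(4096*a^6 + 36864*a^5 + 137472*a^4 + 271872*a^3 + 300720*a^2 + 176400*a + 42875)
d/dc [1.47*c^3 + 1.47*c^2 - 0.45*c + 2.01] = 4.41*c^2 + 2.94*c - 0.45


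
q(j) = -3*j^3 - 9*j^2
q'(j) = -9*j^2 - 18*j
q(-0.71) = -3.46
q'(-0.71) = 8.24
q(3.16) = -184.53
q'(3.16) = -146.75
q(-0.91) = -5.19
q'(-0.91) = 8.93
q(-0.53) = -2.08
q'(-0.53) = 7.01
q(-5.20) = 178.46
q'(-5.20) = -149.76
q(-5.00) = 150.00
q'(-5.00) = -135.00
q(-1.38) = -9.26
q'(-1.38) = 7.70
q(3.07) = -171.63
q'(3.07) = -140.08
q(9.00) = -2916.00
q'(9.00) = -891.00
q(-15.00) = 8100.00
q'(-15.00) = -1755.00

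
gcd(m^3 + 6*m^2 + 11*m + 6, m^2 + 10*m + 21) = m + 3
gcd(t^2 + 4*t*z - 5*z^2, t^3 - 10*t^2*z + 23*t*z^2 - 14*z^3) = -t + z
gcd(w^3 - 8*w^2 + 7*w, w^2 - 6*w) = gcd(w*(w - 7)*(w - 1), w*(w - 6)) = w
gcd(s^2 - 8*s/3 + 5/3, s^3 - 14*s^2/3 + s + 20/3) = s - 5/3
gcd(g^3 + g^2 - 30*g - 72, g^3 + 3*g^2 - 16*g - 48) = g^2 + 7*g + 12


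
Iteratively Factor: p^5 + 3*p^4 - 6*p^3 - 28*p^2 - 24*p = (p + 2)*(p^4 + p^3 - 8*p^2 - 12*p) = p*(p + 2)*(p^3 + p^2 - 8*p - 12) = p*(p - 3)*(p + 2)*(p^2 + 4*p + 4) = p*(p - 3)*(p + 2)^2*(p + 2)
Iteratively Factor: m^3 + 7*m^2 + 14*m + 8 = (m + 1)*(m^2 + 6*m + 8) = (m + 1)*(m + 4)*(m + 2)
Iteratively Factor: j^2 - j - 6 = (j - 3)*(j + 2)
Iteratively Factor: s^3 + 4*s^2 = (s)*(s^2 + 4*s) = s*(s + 4)*(s)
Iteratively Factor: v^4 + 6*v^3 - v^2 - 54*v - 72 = (v + 3)*(v^3 + 3*v^2 - 10*v - 24) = (v + 2)*(v + 3)*(v^2 + v - 12) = (v - 3)*(v + 2)*(v + 3)*(v + 4)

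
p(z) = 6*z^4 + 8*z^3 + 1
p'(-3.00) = -432.00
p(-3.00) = 271.00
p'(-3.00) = -432.00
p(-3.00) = 271.00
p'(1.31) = 95.14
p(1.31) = 36.65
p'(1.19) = 74.43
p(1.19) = 26.51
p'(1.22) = 79.30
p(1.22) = 28.82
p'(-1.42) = -20.33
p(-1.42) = 2.49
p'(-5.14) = -2625.05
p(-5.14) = 3102.60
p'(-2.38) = -187.60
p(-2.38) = 85.66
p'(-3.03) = -447.29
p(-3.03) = 284.19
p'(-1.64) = -41.31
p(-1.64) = 9.12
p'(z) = 24*z^3 + 24*z^2 = 24*z^2*(z + 1)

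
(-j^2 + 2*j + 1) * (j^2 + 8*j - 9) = -j^4 - 6*j^3 + 26*j^2 - 10*j - 9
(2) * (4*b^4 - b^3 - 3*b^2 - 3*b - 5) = 8*b^4 - 2*b^3 - 6*b^2 - 6*b - 10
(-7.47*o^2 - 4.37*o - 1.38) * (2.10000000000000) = -15.687*o^2 - 9.177*o - 2.898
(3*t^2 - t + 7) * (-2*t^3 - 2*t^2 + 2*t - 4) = -6*t^5 - 4*t^4 - 6*t^3 - 28*t^2 + 18*t - 28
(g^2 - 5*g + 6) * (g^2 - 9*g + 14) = g^4 - 14*g^3 + 65*g^2 - 124*g + 84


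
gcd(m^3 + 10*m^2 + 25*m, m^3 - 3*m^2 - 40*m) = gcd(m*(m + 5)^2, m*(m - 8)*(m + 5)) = m^2 + 5*m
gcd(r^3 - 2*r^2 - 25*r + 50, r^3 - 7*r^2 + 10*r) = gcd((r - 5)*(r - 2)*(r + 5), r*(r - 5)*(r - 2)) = r^2 - 7*r + 10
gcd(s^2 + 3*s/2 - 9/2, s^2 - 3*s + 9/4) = s - 3/2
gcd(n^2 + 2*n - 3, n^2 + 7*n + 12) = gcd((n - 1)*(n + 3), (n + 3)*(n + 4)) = n + 3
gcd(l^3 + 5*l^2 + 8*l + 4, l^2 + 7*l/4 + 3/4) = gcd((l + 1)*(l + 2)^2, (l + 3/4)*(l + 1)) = l + 1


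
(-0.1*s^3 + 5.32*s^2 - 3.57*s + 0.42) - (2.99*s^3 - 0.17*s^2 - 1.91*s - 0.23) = -3.09*s^3 + 5.49*s^2 - 1.66*s + 0.65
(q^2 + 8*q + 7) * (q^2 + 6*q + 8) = q^4 + 14*q^3 + 63*q^2 + 106*q + 56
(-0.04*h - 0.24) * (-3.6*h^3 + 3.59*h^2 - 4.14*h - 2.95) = 0.144*h^4 + 0.7204*h^3 - 0.696*h^2 + 1.1116*h + 0.708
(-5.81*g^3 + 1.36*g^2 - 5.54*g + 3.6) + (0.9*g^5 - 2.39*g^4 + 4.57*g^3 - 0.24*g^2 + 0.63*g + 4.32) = 0.9*g^5 - 2.39*g^4 - 1.24*g^3 + 1.12*g^2 - 4.91*g + 7.92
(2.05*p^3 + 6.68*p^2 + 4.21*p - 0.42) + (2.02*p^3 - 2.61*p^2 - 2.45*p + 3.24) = 4.07*p^3 + 4.07*p^2 + 1.76*p + 2.82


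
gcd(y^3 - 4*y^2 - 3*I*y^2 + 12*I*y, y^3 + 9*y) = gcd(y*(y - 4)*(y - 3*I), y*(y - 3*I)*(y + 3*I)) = y^2 - 3*I*y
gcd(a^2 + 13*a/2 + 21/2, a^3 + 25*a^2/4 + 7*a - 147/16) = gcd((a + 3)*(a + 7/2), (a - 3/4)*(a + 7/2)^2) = a + 7/2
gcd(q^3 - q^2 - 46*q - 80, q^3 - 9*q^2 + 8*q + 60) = q + 2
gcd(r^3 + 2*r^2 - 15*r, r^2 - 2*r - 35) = r + 5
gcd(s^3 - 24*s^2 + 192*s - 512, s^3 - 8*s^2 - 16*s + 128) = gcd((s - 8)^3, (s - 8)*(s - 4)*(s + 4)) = s - 8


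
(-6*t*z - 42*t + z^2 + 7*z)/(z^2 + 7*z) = (-6*t + z)/z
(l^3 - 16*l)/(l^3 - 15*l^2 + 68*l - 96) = l*(l + 4)/(l^2 - 11*l + 24)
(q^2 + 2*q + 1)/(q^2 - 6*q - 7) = (q + 1)/(q - 7)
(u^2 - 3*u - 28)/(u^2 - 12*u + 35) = (u + 4)/(u - 5)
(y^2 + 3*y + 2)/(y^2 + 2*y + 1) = (y + 2)/(y + 1)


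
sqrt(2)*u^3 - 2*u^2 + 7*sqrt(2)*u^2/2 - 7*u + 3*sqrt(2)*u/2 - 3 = (u + 3)*(u - sqrt(2))*(sqrt(2)*u + sqrt(2)/2)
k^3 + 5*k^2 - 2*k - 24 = (k - 2)*(k + 3)*(k + 4)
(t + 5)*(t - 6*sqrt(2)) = t^2 - 6*sqrt(2)*t + 5*t - 30*sqrt(2)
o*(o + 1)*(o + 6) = o^3 + 7*o^2 + 6*o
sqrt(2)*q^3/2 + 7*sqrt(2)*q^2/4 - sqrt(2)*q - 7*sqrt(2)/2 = (q + 7/2)*(q - sqrt(2))*(sqrt(2)*q/2 + 1)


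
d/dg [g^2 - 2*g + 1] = 2*g - 2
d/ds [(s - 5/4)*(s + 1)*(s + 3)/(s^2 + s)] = 1 + 15/(4*s^2)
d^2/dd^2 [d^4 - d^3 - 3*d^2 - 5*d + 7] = 12*d^2 - 6*d - 6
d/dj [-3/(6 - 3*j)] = -1/(j - 2)^2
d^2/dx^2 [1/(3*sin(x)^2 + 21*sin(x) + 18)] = (-4*sin(x)^3 - 17*sin(x)^2 - 2*sin(x) + 86)/(3*(sin(x) + 1)^2*(sin(x) + 6)^3)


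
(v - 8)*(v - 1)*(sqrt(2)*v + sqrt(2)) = sqrt(2)*v^3 - 8*sqrt(2)*v^2 - sqrt(2)*v + 8*sqrt(2)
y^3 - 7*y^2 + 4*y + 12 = (y - 6)*(y - 2)*(y + 1)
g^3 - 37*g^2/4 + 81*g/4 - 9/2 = (g - 6)*(g - 3)*(g - 1/4)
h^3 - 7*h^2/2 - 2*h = h*(h - 4)*(h + 1/2)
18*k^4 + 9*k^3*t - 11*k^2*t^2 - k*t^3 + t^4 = (-3*k + t)*(-2*k + t)*(k + t)*(3*k + t)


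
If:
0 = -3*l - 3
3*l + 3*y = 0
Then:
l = -1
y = 1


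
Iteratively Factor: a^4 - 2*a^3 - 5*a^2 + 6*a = (a + 2)*(a^3 - 4*a^2 + 3*a) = a*(a + 2)*(a^2 - 4*a + 3) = a*(a - 3)*(a + 2)*(a - 1)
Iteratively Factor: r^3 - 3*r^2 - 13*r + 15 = (r - 5)*(r^2 + 2*r - 3) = (r - 5)*(r - 1)*(r + 3)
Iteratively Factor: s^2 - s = (s - 1)*(s)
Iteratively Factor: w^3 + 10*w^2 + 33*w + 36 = (w + 3)*(w^2 + 7*w + 12) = (w + 3)^2*(w + 4)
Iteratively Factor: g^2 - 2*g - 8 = (g - 4)*(g + 2)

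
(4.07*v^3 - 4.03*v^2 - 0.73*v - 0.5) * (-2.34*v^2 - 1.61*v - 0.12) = -9.5238*v^5 + 2.8775*v^4 + 7.7081*v^3 + 2.8289*v^2 + 0.8926*v + 0.06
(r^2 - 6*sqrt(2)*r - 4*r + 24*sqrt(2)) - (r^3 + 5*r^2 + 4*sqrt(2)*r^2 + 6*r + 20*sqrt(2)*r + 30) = -r^3 - 4*sqrt(2)*r^2 - 4*r^2 - 26*sqrt(2)*r - 10*r - 30 + 24*sqrt(2)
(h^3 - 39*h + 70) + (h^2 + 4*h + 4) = h^3 + h^2 - 35*h + 74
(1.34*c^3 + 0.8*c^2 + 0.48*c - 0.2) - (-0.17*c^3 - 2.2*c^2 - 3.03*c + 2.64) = 1.51*c^3 + 3.0*c^2 + 3.51*c - 2.84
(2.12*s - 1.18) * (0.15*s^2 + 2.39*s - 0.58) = 0.318*s^3 + 4.8898*s^2 - 4.0498*s + 0.6844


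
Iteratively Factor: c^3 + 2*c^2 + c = (c + 1)*(c^2 + c) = (c + 1)^2*(c)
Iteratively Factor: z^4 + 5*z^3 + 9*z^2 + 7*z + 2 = (z + 1)*(z^3 + 4*z^2 + 5*z + 2) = (z + 1)*(z + 2)*(z^2 + 2*z + 1) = (z + 1)^2*(z + 2)*(z + 1)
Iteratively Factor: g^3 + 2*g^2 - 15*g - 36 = (g + 3)*(g^2 - g - 12) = (g - 4)*(g + 3)*(g + 3)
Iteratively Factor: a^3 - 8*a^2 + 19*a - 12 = (a - 1)*(a^2 - 7*a + 12) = (a - 3)*(a - 1)*(a - 4)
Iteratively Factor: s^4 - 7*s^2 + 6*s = (s - 1)*(s^3 + s^2 - 6*s) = (s - 2)*(s - 1)*(s^2 + 3*s) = (s - 2)*(s - 1)*(s + 3)*(s)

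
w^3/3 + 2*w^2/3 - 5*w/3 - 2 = (w/3 + 1/3)*(w - 2)*(w + 3)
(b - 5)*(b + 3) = b^2 - 2*b - 15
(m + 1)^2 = m^2 + 2*m + 1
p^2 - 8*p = p*(p - 8)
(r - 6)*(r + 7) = r^2 + r - 42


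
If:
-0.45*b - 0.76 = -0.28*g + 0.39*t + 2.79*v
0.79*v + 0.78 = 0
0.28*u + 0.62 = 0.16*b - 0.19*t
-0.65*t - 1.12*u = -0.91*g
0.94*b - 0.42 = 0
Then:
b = 0.45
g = -2.73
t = 2.64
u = -3.75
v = -0.99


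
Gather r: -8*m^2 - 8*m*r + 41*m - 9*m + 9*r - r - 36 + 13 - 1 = -8*m^2 + 32*m + r*(8 - 8*m) - 24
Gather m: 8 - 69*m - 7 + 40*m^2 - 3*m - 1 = 40*m^2 - 72*m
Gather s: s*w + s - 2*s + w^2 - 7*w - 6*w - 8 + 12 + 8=s*(w - 1) + w^2 - 13*w + 12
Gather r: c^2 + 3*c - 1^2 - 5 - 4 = c^2 + 3*c - 10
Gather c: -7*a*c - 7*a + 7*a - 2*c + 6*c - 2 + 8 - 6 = c*(4 - 7*a)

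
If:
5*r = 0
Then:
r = 0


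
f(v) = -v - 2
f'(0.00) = -1.00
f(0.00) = -2.00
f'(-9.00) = -1.00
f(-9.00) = 7.00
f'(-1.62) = -1.00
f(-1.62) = -0.38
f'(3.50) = -1.00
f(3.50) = -5.50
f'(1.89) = -1.00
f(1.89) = -3.89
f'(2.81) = -1.00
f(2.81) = -4.81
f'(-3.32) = -1.00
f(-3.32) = 1.32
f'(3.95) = -1.00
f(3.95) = -5.95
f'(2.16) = -1.00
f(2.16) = -4.16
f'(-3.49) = -1.00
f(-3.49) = 1.49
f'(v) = -1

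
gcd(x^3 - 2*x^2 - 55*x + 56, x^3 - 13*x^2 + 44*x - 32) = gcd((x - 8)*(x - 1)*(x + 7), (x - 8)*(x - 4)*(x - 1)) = x^2 - 9*x + 8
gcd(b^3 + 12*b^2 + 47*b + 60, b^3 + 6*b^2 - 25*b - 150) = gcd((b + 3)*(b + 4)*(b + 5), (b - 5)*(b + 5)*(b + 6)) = b + 5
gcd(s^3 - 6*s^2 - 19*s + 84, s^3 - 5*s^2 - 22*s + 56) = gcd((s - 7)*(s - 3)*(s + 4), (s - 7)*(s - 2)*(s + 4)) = s^2 - 3*s - 28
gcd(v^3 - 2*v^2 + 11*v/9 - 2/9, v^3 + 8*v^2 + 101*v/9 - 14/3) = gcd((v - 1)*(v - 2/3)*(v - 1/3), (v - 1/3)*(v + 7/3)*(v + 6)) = v - 1/3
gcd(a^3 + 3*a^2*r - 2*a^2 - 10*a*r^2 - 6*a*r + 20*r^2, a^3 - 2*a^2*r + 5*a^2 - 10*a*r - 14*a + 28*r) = -a^2 + 2*a*r + 2*a - 4*r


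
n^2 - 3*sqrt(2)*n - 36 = (n - 6*sqrt(2))*(n + 3*sqrt(2))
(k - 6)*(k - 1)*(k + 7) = k^3 - 43*k + 42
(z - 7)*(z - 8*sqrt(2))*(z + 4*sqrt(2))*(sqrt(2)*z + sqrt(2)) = sqrt(2)*z^4 - 6*sqrt(2)*z^3 - 8*z^3 - 71*sqrt(2)*z^2 + 48*z^2 + 56*z + 384*sqrt(2)*z + 448*sqrt(2)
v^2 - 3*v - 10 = (v - 5)*(v + 2)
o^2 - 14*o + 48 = (o - 8)*(o - 6)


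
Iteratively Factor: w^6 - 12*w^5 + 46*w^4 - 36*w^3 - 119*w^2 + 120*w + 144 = (w + 1)*(w^5 - 13*w^4 + 59*w^3 - 95*w^2 - 24*w + 144) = (w - 4)*(w + 1)*(w^4 - 9*w^3 + 23*w^2 - 3*w - 36) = (w - 4)*(w + 1)^2*(w^3 - 10*w^2 + 33*w - 36) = (w - 4)^2*(w + 1)^2*(w^2 - 6*w + 9) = (w - 4)^2*(w - 3)*(w + 1)^2*(w - 3)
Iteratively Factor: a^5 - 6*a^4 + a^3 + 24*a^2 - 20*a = (a - 2)*(a^4 - 4*a^3 - 7*a^2 + 10*a) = (a - 2)*(a - 1)*(a^3 - 3*a^2 - 10*a) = (a - 5)*(a - 2)*(a - 1)*(a^2 + 2*a) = (a - 5)*(a - 2)*(a - 1)*(a + 2)*(a)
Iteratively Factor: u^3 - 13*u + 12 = (u - 3)*(u^2 + 3*u - 4) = (u - 3)*(u + 4)*(u - 1)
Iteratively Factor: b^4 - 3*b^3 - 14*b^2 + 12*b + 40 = (b + 2)*(b^3 - 5*b^2 - 4*b + 20) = (b + 2)^2*(b^2 - 7*b + 10) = (b - 2)*(b + 2)^2*(b - 5)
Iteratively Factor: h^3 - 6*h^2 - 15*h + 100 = (h - 5)*(h^2 - h - 20) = (h - 5)^2*(h + 4)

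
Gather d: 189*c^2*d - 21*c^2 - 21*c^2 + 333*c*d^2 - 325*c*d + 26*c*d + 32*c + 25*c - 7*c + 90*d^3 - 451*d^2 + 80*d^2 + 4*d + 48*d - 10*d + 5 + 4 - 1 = -42*c^2 + 50*c + 90*d^3 + d^2*(333*c - 371) + d*(189*c^2 - 299*c + 42) + 8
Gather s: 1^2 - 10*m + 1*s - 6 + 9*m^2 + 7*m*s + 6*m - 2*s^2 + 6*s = 9*m^2 - 4*m - 2*s^2 + s*(7*m + 7) - 5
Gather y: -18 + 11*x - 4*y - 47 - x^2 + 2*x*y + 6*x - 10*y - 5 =-x^2 + 17*x + y*(2*x - 14) - 70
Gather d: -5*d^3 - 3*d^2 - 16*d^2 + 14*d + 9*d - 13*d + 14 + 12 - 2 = -5*d^3 - 19*d^2 + 10*d + 24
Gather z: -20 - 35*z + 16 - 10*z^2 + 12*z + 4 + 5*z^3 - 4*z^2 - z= 5*z^3 - 14*z^2 - 24*z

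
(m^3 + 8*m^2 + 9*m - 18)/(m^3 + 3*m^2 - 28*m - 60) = (m^2 + 2*m - 3)/(m^2 - 3*m - 10)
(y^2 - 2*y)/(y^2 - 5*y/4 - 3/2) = 4*y/(4*y + 3)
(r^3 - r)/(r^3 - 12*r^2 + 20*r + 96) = (r^3 - r)/(r^3 - 12*r^2 + 20*r + 96)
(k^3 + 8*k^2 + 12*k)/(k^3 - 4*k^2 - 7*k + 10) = k*(k + 6)/(k^2 - 6*k + 5)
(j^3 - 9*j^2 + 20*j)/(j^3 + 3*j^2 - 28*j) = (j - 5)/(j + 7)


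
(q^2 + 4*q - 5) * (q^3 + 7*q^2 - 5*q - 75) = q^5 + 11*q^4 + 18*q^3 - 130*q^2 - 275*q + 375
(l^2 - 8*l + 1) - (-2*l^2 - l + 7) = 3*l^2 - 7*l - 6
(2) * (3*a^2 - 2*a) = 6*a^2 - 4*a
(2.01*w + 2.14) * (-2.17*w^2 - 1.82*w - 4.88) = -4.3617*w^3 - 8.302*w^2 - 13.7036*w - 10.4432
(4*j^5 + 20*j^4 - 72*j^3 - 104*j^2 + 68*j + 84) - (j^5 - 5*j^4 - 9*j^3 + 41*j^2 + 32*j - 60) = 3*j^5 + 25*j^4 - 63*j^3 - 145*j^2 + 36*j + 144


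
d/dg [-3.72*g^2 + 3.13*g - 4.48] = 3.13 - 7.44*g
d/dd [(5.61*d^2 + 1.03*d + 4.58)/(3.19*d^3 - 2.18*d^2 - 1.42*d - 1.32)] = (-17.8959*d^4 - 6.5714*d^3 - 49.5514*d^2 + 5.1584*d + 5.144)/(10.1761*d^6 - 13.9084*d^5 - 4.3072*d^4 - 2.2304*d^3 + 7.7716*d^2 + 3.7488*d + 1.7424)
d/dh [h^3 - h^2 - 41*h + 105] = 3*h^2 - 2*h - 41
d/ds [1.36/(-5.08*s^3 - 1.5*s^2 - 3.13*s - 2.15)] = (20.7264*s^2 + 4.08*s + 4.2568)/(5.08*s^3 + 1.5*s^2 + 3.13*s + 2.15)^2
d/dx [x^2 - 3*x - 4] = 2*x - 3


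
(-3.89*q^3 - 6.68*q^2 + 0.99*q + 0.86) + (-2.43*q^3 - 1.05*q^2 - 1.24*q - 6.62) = -6.32*q^3 - 7.73*q^2 - 0.25*q - 5.76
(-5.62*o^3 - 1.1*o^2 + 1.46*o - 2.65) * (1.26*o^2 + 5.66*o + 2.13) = -7.0812*o^5 - 33.1952*o^4 - 16.357*o^3 + 2.5816*o^2 - 11.8892*o - 5.6445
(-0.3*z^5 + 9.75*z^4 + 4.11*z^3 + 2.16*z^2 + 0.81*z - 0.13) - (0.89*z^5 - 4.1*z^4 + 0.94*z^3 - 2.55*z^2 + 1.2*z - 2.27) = -1.19*z^5 + 13.85*z^4 + 3.17*z^3 + 4.71*z^2 - 0.39*z + 2.14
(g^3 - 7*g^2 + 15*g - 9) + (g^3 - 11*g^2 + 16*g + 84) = 2*g^3 - 18*g^2 + 31*g + 75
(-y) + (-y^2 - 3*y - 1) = -y^2 - 4*y - 1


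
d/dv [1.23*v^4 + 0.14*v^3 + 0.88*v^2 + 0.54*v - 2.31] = 4.92*v^3 + 0.42*v^2 + 1.76*v + 0.54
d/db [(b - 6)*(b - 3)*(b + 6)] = 3*b^2 - 6*b - 36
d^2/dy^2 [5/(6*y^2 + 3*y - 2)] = 30*(-12*y^2 - 6*y + 3*(4*y + 1)^2 + 4)/(6*y^2 + 3*y - 2)^3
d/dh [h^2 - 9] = 2*h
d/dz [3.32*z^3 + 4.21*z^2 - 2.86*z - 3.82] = 9.96*z^2 + 8.42*z - 2.86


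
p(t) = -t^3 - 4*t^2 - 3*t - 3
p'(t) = -3*t^2 - 8*t - 3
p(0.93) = -10.05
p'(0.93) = -13.03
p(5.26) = -274.98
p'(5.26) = -128.08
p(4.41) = -179.79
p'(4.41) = -96.62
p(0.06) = -3.19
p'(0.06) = -3.49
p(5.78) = -347.07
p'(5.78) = -149.47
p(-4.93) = 34.39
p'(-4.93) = -36.47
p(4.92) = -233.68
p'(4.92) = -114.98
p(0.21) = -3.82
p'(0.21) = -4.81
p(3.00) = -75.00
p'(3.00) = -54.00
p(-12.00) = 1185.00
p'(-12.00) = -339.00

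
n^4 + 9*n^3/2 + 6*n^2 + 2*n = n*(n + 1/2)*(n + 2)^2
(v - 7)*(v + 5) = v^2 - 2*v - 35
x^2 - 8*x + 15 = (x - 5)*(x - 3)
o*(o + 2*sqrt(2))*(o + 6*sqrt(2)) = o^3 + 8*sqrt(2)*o^2 + 24*o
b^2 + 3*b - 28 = (b - 4)*(b + 7)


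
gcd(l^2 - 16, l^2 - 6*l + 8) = l - 4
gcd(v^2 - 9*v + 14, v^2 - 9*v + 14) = v^2 - 9*v + 14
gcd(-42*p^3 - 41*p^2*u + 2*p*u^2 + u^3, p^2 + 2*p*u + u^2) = p + u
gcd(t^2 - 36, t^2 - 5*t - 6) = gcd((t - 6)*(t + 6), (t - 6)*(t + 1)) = t - 6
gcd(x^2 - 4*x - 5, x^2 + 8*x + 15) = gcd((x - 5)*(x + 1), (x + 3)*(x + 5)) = 1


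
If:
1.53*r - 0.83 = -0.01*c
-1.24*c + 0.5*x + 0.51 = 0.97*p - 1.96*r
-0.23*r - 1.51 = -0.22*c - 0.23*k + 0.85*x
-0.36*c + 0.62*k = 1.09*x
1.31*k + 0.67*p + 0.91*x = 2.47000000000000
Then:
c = 5.29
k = 4.03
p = -4.93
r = 0.51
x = 0.54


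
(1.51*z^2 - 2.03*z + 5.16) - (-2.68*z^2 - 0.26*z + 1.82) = 4.19*z^2 - 1.77*z + 3.34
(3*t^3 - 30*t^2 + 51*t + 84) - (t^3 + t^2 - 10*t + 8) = 2*t^3 - 31*t^2 + 61*t + 76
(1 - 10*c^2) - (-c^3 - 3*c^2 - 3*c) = c^3 - 7*c^2 + 3*c + 1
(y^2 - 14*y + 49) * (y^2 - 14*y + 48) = y^4 - 28*y^3 + 293*y^2 - 1358*y + 2352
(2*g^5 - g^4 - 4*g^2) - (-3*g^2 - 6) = 2*g^5 - g^4 - g^2 + 6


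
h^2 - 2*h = h*(h - 2)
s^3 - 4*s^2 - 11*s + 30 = (s - 5)*(s - 2)*(s + 3)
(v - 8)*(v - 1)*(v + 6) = v^3 - 3*v^2 - 46*v + 48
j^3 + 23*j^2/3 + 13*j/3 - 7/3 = (j - 1/3)*(j + 1)*(j + 7)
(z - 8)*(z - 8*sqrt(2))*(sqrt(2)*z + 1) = sqrt(2)*z^3 - 15*z^2 - 8*sqrt(2)*z^2 - 8*sqrt(2)*z + 120*z + 64*sqrt(2)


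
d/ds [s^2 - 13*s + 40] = 2*s - 13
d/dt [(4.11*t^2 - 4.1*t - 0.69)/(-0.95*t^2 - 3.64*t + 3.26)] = (-18.8554*t^2 + 25.4862*t - 15.8776)/(0.9025*t^4 + 6.916*t^3 + 7.0556*t^2 - 23.7328*t + 10.6276)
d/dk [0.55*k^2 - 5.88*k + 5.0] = 1.1*k - 5.88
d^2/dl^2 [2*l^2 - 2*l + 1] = 4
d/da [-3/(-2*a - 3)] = -6/(2*a + 3)^2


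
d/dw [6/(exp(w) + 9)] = -6*exp(w)/(exp(w) + 9)^2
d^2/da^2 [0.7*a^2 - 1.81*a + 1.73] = 1.40000000000000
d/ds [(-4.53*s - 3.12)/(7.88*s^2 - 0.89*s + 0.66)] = (35.6964*s^2 + 49.1712*s - 5.7666)/(62.0944*s^4 - 14.0264*s^3 + 11.1937*s^2 - 1.1748*s + 0.4356)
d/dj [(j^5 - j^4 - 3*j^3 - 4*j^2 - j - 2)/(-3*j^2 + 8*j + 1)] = (-9*j^6 + 38*j^5 - 10*j^4 - 52*j^3 - 44*j^2 - 20*j + 15)/(9*j^4 - 48*j^3 + 58*j^2 + 16*j + 1)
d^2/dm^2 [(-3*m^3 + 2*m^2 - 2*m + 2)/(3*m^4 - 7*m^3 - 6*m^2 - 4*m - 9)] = 2*(-27*m^9 + 54*m^8 - 396*m^7 + 524*m^6 - 1392*m^5 + 1554*m^4 - 748*m^3 + 816*m^2 - 639*m + 158)/(27*m^12 - 189*m^11 + 279*m^10 + 305*m^9 - 297*m^8 + 222*m^7 - 1431*m^6 - 2388*m^5 - 2043*m^4 - 3061*m^3 - 1890*m^2 - 972*m - 729)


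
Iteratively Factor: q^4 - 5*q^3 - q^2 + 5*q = (q - 5)*(q^3 - q) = q*(q - 5)*(q^2 - 1) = q*(q - 5)*(q + 1)*(q - 1)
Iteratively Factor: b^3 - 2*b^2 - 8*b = (b - 4)*(b^2 + 2*b) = b*(b - 4)*(b + 2)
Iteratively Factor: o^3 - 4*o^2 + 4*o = (o - 2)*(o^2 - 2*o) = (o - 2)^2*(o)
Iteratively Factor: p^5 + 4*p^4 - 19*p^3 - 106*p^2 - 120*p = (p + 4)*(p^4 - 19*p^2 - 30*p) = (p + 3)*(p + 4)*(p^3 - 3*p^2 - 10*p) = (p - 5)*(p + 3)*(p + 4)*(p^2 + 2*p) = (p - 5)*(p + 2)*(p + 3)*(p + 4)*(p)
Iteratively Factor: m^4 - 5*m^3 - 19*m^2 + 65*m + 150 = (m - 5)*(m^3 - 19*m - 30) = (m - 5)^2*(m^2 + 5*m + 6) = (m - 5)^2*(m + 3)*(m + 2)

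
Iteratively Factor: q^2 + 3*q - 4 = (q - 1)*(q + 4)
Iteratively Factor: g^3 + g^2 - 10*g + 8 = (g - 2)*(g^2 + 3*g - 4) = (g - 2)*(g + 4)*(g - 1)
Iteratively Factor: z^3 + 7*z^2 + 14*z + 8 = (z + 2)*(z^2 + 5*z + 4) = (z + 2)*(z + 4)*(z + 1)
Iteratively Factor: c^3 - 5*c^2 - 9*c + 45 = (c + 3)*(c^2 - 8*c + 15) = (c - 5)*(c + 3)*(c - 3)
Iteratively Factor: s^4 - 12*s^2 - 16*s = (s + 2)*(s^3 - 2*s^2 - 8*s) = (s + 2)^2*(s^2 - 4*s) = s*(s + 2)^2*(s - 4)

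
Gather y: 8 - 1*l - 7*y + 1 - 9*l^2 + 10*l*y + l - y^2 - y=-9*l^2 - y^2 + y*(10*l - 8) + 9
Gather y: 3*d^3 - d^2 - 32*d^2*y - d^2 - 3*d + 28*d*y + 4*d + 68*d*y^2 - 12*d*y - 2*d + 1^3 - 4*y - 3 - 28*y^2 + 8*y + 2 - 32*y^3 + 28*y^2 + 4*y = 3*d^3 - 2*d^2 + 68*d*y^2 - d - 32*y^3 + y*(-32*d^2 + 16*d + 8)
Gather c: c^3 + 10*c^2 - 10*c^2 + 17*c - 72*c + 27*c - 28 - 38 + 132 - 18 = c^3 - 28*c + 48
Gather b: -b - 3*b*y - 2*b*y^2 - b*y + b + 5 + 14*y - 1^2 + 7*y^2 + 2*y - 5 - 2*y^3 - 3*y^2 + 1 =b*(-2*y^2 - 4*y) - 2*y^3 + 4*y^2 + 16*y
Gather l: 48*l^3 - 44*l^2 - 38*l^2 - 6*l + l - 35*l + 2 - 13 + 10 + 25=48*l^3 - 82*l^2 - 40*l + 24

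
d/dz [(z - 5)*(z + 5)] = 2*z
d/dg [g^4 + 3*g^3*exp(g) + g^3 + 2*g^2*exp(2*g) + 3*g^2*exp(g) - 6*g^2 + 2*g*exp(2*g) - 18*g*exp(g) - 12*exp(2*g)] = 3*g^3*exp(g) + 4*g^3 + 4*g^2*exp(2*g) + 12*g^2*exp(g) + 3*g^2 + 8*g*exp(2*g) - 12*g*exp(g) - 12*g - 22*exp(2*g) - 18*exp(g)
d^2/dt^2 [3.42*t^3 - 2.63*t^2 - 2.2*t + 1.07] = 20.52*t - 5.26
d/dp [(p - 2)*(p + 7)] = 2*p + 5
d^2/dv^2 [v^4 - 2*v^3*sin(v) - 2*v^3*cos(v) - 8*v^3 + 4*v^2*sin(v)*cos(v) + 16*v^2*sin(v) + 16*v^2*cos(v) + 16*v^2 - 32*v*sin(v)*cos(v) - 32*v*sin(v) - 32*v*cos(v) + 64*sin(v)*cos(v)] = 2*sqrt(2)*v^3*sin(v + pi/4) - 4*v^2*sin(v) - 8*v^2*sin(2*v) - 28*v^2*cos(v) + 12*v^2 - 44*v*sin(v) + 64*v*sin(2*v) + 84*v*cos(v) + 16*v*cos(2*v) - 48*v + 96*sin(v) - 124*sin(2*v) - 32*cos(v) - 64*cos(2*v) + 32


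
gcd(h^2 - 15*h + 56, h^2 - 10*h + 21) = h - 7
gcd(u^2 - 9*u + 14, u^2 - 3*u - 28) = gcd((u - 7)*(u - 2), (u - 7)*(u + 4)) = u - 7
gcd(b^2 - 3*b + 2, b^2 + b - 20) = 1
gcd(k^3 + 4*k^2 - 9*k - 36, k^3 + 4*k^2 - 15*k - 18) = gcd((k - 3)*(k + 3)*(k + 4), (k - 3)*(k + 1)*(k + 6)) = k - 3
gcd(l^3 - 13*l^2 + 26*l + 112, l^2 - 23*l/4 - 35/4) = l - 7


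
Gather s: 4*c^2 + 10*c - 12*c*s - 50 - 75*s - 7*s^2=4*c^2 + 10*c - 7*s^2 + s*(-12*c - 75) - 50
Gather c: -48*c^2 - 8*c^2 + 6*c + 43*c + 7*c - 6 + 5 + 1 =-56*c^2 + 56*c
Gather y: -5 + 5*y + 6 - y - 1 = 4*y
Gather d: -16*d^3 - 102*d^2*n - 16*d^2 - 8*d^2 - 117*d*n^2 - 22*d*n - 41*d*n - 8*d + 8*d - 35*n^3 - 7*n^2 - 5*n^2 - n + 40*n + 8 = -16*d^3 + d^2*(-102*n - 24) + d*(-117*n^2 - 63*n) - 35*n^3 - 12*n^2 + 39*n + 8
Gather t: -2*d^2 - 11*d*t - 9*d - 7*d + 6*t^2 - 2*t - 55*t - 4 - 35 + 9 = -2*d^2 - 16*d + 6*t^2 + t*(-11*d - 57) - 30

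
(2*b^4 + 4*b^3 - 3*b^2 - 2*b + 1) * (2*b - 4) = 4*b^5 - 22*b^3 + 8*b^2 + 10*b - 4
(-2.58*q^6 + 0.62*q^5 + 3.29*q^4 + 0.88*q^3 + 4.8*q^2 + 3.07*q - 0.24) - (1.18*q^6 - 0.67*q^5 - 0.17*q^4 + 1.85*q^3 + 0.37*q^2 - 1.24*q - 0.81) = -3.76*q^6 + 1.29*q^5 + 3.46*q^4 - 0.97*q^3 + 4.43*q^2 + 4.31*q + 0.57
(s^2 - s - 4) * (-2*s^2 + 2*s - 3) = -2*s^4 + 4*s^3 + 3*s^2 - 5*s + 12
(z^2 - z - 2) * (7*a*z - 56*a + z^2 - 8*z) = 7*a*z^3 - 63*a*z^2 + 42*a*z + 112*a + z^4 - 9*z^3 + 6*z^2 + 16*z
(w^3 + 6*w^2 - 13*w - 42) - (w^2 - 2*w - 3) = w^3 + 5*w^2 - 11*w - 39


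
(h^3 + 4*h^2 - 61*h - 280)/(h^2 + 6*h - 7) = (h^2 - 3*h - 40)/(h - 1)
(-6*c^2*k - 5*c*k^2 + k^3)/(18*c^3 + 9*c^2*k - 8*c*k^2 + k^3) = -k/(3*c - k)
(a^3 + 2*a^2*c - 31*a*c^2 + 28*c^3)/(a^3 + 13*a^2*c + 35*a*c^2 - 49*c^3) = (a - 4*c)/(a + 7*c)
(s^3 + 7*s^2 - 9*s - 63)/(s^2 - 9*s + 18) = (s^2 + 10*s + 21)/(s - 6)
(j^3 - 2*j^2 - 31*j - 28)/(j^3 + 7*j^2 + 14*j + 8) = (j - 7)/(j + 2)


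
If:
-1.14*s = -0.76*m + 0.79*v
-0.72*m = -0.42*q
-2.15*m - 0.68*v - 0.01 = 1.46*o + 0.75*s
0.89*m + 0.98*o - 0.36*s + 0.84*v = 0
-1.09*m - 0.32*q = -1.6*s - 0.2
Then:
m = 0.10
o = -0.21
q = 0.18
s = -0.02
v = 0.13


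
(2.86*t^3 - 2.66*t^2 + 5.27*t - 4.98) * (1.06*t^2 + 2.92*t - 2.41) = 3.0316*t^5 + 5.5316*t^4 - 9.0736*t^3 + 16.5202*t^2 - 27.2423*t + 12.0018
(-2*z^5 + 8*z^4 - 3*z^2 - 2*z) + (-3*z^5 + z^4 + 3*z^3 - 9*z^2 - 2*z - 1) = -5*z^5 + 9*z^4 + 3*z^3 - 12*z^2 - 4*z - 1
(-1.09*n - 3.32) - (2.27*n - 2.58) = -3.36*n - 0.74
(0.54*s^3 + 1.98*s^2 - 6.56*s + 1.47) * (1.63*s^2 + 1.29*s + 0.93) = 0.8802*s^5 + 3.924*s^4 - 7.6364*s^3 - 4.2249*s^2 - 4.2045*s + 1.3671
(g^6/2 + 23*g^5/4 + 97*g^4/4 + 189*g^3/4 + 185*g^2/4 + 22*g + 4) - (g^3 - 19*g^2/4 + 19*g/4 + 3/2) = g^6/2 + 23*g^5/4 + 97*g^4/4 + 185*g^3/4 + 51*g^2 + 69*g/4 + 5/2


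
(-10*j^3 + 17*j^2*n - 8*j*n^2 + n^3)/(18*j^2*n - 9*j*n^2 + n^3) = (-10*j^3 + 17*j^2*n - 8*j*n^2 + n^3)/(n*(18*j^2 - 9*j*n + n^2))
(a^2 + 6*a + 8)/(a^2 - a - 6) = (a + 4)/(a - 3)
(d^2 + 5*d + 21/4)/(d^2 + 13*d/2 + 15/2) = (d + 7/2)/(d + 5)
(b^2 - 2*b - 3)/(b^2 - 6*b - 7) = (b - 3)/(b - 7)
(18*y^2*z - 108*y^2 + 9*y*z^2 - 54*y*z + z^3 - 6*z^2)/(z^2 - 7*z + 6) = (18*y^2 + 9*y*z + z^2)/(z - 1)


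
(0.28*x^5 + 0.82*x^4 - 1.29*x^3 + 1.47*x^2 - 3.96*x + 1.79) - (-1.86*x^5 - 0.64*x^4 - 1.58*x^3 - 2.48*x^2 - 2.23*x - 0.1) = 2.14*x^5 + 1.46*x^4 + 0.29*x^3 + 3.95*x^2 - 1.73*x + 1.89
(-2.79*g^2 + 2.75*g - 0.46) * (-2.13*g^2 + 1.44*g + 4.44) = 5.9427*g^4 - 9.8751*g^3 - 7.4478*g^2 + 11.5476*g - 2.0424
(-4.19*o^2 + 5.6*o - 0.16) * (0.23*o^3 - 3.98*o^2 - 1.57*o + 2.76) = -0.9637*o^5 + 17.9642*o^4 - 15.7465*o^3 - 19.7196*o^2 + 15.7072*o - 0.4416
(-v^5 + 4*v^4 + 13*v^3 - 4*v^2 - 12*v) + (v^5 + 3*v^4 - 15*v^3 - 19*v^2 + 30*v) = 7*v^4 - 2*v^3 - 23*v^2 + 18*v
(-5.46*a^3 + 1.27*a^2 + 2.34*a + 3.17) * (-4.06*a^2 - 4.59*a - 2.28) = 22.1676*a^5 + 19.9052*a^4 - 2.8809*a^3 - 26.5064*a^2 - 19.8855*a - 7.2276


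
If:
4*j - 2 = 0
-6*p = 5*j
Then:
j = 1/2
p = -5/12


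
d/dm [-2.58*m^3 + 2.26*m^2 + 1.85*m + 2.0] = -7.74*m^2 + 4.52*m + 1.85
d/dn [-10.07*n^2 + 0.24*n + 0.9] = 0.24 - 20.14*n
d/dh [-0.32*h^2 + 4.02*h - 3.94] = 4.02 - 0.64*h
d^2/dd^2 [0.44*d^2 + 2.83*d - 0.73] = 0.880000000000000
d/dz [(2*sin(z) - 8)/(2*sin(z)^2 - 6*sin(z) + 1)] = 2*(16*sin(z) + cos(2*z) - 24)*cos(z)/(-6*sin(z) - cos(2*z) + 2)^2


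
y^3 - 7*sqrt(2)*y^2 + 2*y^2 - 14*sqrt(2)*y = y*(y + 2)*(y - 7*sqrt(2))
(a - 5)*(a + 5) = a^2 - 25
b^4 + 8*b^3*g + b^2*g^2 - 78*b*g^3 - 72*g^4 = (b - 3*g)*(b + g)*(b + 4*g)*(b + 6*g)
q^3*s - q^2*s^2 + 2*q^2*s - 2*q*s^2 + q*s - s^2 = (q + 1)*(q - s)*(q*s + s)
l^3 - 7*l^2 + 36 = (l - 6)*(l - 3)*(l + 2)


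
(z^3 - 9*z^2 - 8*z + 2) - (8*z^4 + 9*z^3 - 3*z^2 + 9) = -8*z^4 - 8*z^3 - 6*z^2 - 8*z - 7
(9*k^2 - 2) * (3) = 27*k^2 - 6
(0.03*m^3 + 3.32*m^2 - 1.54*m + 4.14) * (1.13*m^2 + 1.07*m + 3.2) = 0.0339*m^5 + 3.7837*m^4 + 1.9082*m^3 + 13.6544*m^2 - 0.498200000000001*m + 13.248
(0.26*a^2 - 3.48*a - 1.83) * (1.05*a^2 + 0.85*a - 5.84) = 0.273*a^4 - 3.433*a^3 - 6.3979*a^2 + 18.7677*a + 10.6872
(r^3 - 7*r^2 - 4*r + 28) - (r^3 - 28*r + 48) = -7*r^2 + 24*r - 20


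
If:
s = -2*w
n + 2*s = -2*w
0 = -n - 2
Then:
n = -2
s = 2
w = -1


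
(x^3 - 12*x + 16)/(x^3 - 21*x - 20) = (-x^3 + 12*x - 16)/(-x^3 + 21*x + 20)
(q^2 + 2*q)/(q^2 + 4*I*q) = (q + 2)/(q + 4*I)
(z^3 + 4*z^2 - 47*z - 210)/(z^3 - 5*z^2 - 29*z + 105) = (z + 6)/(z - 3)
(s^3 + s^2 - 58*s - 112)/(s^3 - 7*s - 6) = (s^2 - s - 56)/(s^2 - 2*s - 3)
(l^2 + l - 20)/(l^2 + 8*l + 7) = (l^2 + l - 20)/(l^2 + 8*l + 7)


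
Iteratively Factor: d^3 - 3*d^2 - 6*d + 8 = (d - 1)*(d^2 - 2*d - 8) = (d - 1)*(d + 2)*(d - 4)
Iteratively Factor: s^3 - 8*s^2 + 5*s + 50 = (s - 5)*(s^2 - 3*s - 10) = (s - 5)*(s + 2)*(s - 5)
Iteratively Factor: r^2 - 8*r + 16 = (r - 4)*(r - 4)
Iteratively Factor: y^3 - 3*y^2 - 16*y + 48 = (y + 4)*(y^2 - 7*y + 12) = (y - 4)*(y + 4)*(y - 3)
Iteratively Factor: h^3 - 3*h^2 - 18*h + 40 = (h - 5)*(h^2 + 2*h - 8) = (h - 5)*(h - 2)*(h + 4)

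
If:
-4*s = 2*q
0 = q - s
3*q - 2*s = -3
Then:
No Solution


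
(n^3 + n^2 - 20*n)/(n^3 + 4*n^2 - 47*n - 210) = n*(n - 4)/(n^2 - n - 42)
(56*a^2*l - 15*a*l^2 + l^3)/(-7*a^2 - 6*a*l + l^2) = l*(-8*a + l)/(a + l)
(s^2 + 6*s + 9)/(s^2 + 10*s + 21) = (s + 3)/(s + 7)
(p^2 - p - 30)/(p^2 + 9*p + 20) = (p - 6)/(p + 4)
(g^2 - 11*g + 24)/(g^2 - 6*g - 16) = (g - 3)/(g + 2)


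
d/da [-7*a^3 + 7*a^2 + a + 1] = -21*a^2 + 14*a + 1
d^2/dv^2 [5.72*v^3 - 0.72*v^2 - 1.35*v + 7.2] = 34.32*v - 1.44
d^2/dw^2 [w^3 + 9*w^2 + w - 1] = 6*w + 18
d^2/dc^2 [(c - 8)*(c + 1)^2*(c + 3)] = 12*c^2 - 18*c - 66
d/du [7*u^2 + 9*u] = 14*u + 9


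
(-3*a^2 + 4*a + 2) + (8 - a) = -3*a^2 + 3*a + 10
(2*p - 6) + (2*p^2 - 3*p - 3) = 2*p^2 - p - 9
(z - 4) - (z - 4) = 0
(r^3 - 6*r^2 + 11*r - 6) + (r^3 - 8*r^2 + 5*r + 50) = 2*r^3 - 14*r^2 + 16*r + 44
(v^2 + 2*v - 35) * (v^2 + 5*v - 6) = v^4 + 7*v^3 - 31*v^2 - 187*v + 210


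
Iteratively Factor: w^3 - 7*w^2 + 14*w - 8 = (w - 2)*(w^2 - 5*w + 4) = (w - 4)*(w - 2)*(w - 1)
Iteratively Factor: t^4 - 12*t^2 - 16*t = (t)*(t^3 - 12*t - 16) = t*(t + 2)*(t^2 - 2*t - 8) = t*(t + 2)^2*(t - 4)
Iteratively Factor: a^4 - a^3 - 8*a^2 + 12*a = (a)*(a^3 - a^2 - 8*a + 12) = a*(a + 3)*(a^2 - 4*a + 4) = a*(a - 2)*(a + 3)*(a - 2)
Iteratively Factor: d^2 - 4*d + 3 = (d - 1)*(d - 3)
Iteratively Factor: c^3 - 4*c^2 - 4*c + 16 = (c - 4)*(c^2 - 4) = (c - 4)*(c + 2)*(c - 2)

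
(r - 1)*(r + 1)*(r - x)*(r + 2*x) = r^4 + r^3*x - 2*r^2*x^2 - r^2 - r*x + 2*x^2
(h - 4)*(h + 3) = h^2 - h - 12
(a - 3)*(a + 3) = a^2 - 9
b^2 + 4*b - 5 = (b - 1)*(b + 5)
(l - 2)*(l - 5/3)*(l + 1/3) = l^3 - 10*l^2/3 + 19*l/9 + 10/9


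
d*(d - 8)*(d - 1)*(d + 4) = d^4 - 5*d^3 - 28*d^2 + 32*d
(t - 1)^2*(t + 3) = t^3 + t^2 - 5*t + 3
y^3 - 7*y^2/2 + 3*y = y*(y - 2)*(y - 3/2)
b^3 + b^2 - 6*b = b*(b - 2)*(b + 3)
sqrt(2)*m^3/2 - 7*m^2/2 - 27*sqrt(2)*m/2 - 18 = (m - 6*sqrt(2))*(m + 3*sqrt(2)/2)*(sqrt(2)*m/2 + 1)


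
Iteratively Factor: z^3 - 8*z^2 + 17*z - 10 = (z - 1)*(z^2 - 7*z + 10) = (z - 5)*(z - 1)*(z - 2)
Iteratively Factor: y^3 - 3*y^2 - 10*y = (y - 5)*(y^2 + 2*y) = y*(y - 5)*(y + 2)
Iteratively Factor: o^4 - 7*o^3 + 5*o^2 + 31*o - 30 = (o - 5)*(o^3 - 2*o^2 - 5*o + 6) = (o - 5)*(o + 2)*(o^2 - 4*o + 3) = (o - 5)*(o - 3)*(o + 2)*(o - 1)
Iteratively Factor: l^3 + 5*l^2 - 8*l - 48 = (l + 4)*(l^2 + l - 12) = (l + 4)^2*(l - 3)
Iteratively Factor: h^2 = (h)*(h)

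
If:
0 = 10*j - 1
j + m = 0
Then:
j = 1/10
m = -1/10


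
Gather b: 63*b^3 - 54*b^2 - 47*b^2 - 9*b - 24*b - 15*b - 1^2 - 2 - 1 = 63*b^3 - 101*b^2 - 48*b - 4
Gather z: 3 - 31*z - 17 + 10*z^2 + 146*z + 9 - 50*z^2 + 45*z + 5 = -40*z^2 + 160*z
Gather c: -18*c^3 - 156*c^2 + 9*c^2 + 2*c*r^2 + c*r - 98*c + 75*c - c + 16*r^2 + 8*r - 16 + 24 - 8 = -18*c^3 - 147*c^2 + c*(2*r^2 + r - 24) + 16*r^2 + 8*r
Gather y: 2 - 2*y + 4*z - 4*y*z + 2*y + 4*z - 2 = -4*y*z + 8*z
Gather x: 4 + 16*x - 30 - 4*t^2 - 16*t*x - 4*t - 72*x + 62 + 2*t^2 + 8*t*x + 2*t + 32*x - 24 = -2*t^2 - 2*t + x*(-8*t - 24) + 12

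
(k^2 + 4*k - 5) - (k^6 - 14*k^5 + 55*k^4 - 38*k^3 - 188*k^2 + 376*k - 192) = -k^6 + 14*k^5 - 55*k^4 + 38*k^3 + 189*k^2 - 372*k + 187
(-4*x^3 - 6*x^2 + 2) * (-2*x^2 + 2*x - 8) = 8*x^5 + 4*x^4 + 20*x^3 + 44*x^2 + 4*x - 16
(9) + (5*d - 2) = 5*d + 7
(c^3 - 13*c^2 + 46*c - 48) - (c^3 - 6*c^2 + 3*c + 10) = -7*c^2 + 43*c - 58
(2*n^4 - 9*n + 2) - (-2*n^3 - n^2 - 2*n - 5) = 2*n^4 + 2*n^3 + n^2 - 7*n + 7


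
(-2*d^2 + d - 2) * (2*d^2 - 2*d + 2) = -4*d^4 + 6*d^3 - 10*d^2 + 6*d - 4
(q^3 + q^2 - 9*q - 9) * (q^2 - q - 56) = q^5 - 66*q^3 - 56*q^2 + 513*q + 504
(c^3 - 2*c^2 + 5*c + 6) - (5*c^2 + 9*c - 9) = c^3 - 7*c^2 - 4*c + 15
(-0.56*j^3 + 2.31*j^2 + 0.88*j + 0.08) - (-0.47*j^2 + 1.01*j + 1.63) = -0.56*j^3 + 2.78*j^2 - 0.13*j - 1.55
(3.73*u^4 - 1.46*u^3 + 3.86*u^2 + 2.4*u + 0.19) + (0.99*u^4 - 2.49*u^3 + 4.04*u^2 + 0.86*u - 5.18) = 4.72*u^4 - 3.95*u^3 + 7.9*u^2 + 3.26*u - 4.99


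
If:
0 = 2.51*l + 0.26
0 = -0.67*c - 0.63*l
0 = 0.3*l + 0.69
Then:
No Solution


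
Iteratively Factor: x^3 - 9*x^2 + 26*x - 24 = (x - 2)*(x^2 - 7*x + 12) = (x - 3)*(x - 2)*(x - 4)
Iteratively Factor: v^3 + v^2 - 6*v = (v - 2)*(v^2 + 3*v) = (v - 2)*(v + 3)*(v)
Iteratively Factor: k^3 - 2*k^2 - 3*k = (k + 1)*(k^2 - 3*k) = k*(k + 1)*(k - 3)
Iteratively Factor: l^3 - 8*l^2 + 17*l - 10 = (l - 5)*(l^2 - 3*l + 2) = (l - 5)*(l - 1)*(l - 2)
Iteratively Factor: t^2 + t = (t + 1)*(t)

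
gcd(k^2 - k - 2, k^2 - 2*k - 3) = k + 1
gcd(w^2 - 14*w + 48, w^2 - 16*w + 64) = w - 8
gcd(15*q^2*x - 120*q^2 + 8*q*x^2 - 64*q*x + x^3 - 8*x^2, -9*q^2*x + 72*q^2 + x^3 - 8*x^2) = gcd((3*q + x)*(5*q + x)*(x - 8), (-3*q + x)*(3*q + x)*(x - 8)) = 3*q*x - 24*q + x^2 - 8*x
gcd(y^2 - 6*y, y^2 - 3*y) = y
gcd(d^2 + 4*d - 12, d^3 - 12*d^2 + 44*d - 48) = d - 2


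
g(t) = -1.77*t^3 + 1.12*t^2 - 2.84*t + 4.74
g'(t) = -5.31*t^2 + 2.24*t - 2.84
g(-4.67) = 222.70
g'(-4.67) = -129.11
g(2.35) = -18.72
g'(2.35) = -26.90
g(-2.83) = 61.86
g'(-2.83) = -51.71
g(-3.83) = 131.49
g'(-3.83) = -89.31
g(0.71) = 2.65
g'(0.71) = -3.93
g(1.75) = -6.29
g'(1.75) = -15.18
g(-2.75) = 57.83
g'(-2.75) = -49.16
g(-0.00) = 4.74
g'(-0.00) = -2.84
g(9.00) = -1220.43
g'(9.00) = -412.79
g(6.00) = -354.30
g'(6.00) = -180.56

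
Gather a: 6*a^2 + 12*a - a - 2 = 6*a^2 + 11*a - 2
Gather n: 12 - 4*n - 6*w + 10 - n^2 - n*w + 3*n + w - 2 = -n^2 + n*(-w - 1) - 5*w + 20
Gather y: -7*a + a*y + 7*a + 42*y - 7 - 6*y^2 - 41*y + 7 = -6*y^2 + y*(a + 1)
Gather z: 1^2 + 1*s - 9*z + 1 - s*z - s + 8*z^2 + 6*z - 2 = 8*z^2 + z*(-s - 3)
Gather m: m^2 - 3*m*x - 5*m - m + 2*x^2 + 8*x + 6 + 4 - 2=m^2 + m*(-3*x - 6) + 2*x^2 + 8*x + 8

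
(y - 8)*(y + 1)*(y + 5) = y^3 - 2*y^2 - 43*y - 40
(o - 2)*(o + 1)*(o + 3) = o^3 + 2*o^2 - 5*o - 6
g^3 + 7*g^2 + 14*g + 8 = (g + 1)*(g + 2)*(g + 4)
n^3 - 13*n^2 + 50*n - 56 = (n - 7)*(n - 4)*(n - 2)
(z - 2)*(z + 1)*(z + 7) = z^3 + 6*z^2 - 9*z - 14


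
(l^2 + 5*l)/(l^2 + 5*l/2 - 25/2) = 2*l/(2*l - 5)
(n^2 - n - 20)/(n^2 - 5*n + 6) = (n^2 - n - 20)/(n^2 - 5*n + 6)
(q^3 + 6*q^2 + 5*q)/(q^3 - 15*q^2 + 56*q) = (q^2 + 6*q + 5)/(q^2 - 15*q + 56)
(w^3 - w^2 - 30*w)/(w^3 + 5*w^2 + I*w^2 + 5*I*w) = (w - 6)/(w + I)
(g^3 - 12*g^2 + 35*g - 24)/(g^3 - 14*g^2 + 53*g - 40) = (g - 3)/(g - 5)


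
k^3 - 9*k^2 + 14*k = k*(k - 7)*(k - 2)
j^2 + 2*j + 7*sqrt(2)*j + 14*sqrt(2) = (j + 2)*(j + 7*sqrt(2))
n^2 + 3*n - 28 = (n - 4)*(n + 7)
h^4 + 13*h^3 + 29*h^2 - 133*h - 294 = (h - 3)*(h + 2)*(h + 7)^2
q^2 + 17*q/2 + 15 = (q + 5/2)*(q + 6)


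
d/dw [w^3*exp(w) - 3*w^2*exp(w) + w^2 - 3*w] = w^3*exp(w) - 6*w*exp(w) + 2*w - 3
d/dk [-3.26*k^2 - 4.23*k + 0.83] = -6.52*k - 4.23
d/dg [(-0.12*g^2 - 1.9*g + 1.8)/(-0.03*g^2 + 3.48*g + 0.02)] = (-0.4746*g^2 + 0.103199999999999*g - 6.302)/(0.0009*g^4 - 0.2088*g^3 + 12.1092*g^2 + 0.1392*g + 0.0004)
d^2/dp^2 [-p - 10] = 0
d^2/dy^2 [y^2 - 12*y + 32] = 2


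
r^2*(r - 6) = r^3 - 6*r^2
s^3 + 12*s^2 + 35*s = s*(s + 5)*(s + 7)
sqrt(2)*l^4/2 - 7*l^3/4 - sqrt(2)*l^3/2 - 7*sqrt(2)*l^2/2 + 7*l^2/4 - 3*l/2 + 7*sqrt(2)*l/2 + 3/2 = (l/2 + sqrt(2)/2)*(l - 1)*(l - 3*sqrt(2))*(sqrt(2)*l + 1/2)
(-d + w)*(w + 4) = -d*w - 4*d + w^2 + 4*w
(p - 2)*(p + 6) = p^2 + 4*p - 12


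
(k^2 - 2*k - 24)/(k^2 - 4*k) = (k^2 - 2*k - 24)/(k*(k - 4))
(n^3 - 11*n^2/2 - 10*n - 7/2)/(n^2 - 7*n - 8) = (2*n^2 - 13*n - 7)/(2*(n - 8))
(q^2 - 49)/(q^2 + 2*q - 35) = (q - 7)/(q - 5)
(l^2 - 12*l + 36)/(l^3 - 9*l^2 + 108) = 1/(l + 3)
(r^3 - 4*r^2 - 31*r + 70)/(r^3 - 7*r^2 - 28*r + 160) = (r^2 - 9*r + 14)/(r^2 - 12*r + 32)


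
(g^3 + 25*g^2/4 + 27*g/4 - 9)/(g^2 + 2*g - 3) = (g^2 + 13*g/4 - 3)/(g - 1)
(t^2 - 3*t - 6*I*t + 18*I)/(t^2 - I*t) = (t^2 - 3*t - 6*I*t + 18*I)/(t*(t - I))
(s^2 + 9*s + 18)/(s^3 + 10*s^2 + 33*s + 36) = (s + 6)/(s^2 + 7*s + 12)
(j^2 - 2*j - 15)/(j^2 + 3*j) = (j - 5)/j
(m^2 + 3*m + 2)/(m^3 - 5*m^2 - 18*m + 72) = (m^2 + 3*m + 2)/(m^3 - 5*m^2 - 18*m + 72)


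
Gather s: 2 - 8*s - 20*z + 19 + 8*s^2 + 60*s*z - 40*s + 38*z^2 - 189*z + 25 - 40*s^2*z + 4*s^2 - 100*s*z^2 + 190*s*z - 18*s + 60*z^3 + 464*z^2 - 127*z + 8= s^2*(12 - 40*z) + s*(-100*z^2 + 250*z - 66) + 60*z^3 + 502*z^2 - 336*z + 54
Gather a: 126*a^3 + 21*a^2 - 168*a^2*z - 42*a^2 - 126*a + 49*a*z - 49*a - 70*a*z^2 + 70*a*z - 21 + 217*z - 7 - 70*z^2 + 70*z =126*a^3 + a^2*(-168*z - 21) + a*(-70*z^2 + 119*z - 175) - 70*z^2 + 287*z - 28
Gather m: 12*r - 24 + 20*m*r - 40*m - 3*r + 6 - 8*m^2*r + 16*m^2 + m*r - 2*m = m^2*(16 - 8*r) + m*(21*r - 42) + 9*r - 18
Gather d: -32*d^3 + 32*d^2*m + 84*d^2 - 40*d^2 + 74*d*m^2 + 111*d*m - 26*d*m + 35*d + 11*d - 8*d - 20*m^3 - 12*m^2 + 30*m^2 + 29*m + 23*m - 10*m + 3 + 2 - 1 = -32*d^3 + d^2*(32*m + 44) + d*(74*m^2 + 85*m + 38) - 20*m^3 + 18*m^2 + 42*m + 4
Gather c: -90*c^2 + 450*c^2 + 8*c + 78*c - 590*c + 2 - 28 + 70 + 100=360*c^2 - 504*c + 144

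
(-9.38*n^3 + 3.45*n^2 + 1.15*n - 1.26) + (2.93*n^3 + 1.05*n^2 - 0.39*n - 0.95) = -6.45*n^3 + 4.5*n^2 + 0.76*n - 2.21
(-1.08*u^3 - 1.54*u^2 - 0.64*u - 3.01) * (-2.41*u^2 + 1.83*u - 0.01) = 2.6028*u^5 + 1.735*u^4 - 1.265*u^3 + 6.0983*u^2 - 5.5019*u + 0.0301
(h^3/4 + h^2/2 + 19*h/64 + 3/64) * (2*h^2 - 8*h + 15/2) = h^5/2 - h^4 - 49*h^3/32 + 47*h^2/32 + 237*h/128 + 45/128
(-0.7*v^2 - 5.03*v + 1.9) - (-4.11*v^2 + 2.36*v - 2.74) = 3.41*v^2 - 7.39*v + 4.64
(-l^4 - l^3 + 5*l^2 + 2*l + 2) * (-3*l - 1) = 3*l^5 + 4*l^4 - 14*l^3 - 11*l^2 - 8*l - 2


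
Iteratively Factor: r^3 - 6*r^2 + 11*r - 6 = (r - 1)*(r^2 - 5*r + 6) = (r - 2)*(r - 1)*(r - 3)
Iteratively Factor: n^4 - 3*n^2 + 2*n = (n - 1)*(n^3 + n^2 - 2*n) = (n - 1)*(n + 2)*(n^2 - n) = n*(n - 1)*(n + 2)*(n - 1)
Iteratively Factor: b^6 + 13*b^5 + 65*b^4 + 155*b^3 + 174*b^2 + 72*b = (b + 3)*(b^5 + 10*b^4 + 35*b^3 + 50*b^2 + 24*b) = (b + 1)*(b + 3)*(b^4 + 9*b^3 + 26*b^2 + 24*b) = b*(b + 1)*(b + 3)*(b^3 + 9*b^2 + 26*b + 24) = b*(b + 1)*(b + 2)*(b + 3)*(b^2 + 7*b + 12) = b*(b + 1)*(b + 2)*(b + 3)^2*(b + 4)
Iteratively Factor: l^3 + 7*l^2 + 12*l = (l)*(l^2 + 7*l + 12) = l*(l + 4)*(l + 3)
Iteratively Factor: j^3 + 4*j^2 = (j + 4)*(j^2) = j*(j + 4)*(j)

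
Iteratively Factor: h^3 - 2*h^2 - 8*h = (h - 4)*(h^2 + 2*h) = (h - 4)*(h + 2)*(h)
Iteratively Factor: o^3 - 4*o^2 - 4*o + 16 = (o - 4)*(o^2 - 4) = (o - 4)*(o + 2)*(o - 2)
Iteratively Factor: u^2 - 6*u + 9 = (u - 3)*(u - 3)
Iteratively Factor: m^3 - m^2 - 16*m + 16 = (m - 1)*(m^2 - 16) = (m - 4)*(m - 1)*(m + 4)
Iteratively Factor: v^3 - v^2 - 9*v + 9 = (v - 3)*(v^2 + 2*v - 3) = (v - 3)*(v + 3)*(v - 1)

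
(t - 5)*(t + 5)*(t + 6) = t^3 + 6*t^2 - 25*t - 150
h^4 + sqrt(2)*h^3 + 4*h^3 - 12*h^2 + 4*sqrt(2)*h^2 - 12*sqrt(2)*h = h*(h - 2)*(h + 6)*(h + sqrt(2))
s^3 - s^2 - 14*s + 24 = (s - 3)*(s - 2)*(s + 4)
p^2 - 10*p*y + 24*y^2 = (p - 6*y)*(p - 4*y)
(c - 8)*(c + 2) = c^2 - 6*c - 16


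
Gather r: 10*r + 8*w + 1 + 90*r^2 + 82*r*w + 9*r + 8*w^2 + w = 90*r^2 + r*(82*w + 19) + 8*w^2 + 9*w + 1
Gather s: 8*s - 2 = 8*s - 2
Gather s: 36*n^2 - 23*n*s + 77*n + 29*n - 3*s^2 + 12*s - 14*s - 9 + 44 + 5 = 36*n^2 + 106*n - 3*s^2 + s*(-23*n - 2) + 40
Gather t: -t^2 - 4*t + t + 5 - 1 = -t^2 - 3*t + 4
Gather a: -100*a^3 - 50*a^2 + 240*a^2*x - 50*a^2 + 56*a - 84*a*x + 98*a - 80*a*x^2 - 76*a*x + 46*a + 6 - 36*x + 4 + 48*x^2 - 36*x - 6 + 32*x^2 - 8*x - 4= -100*a^3 + a^2*(240*x - 100) + a*(-80*x^2 - 160*x + 200) + 80*x^2 - 80*x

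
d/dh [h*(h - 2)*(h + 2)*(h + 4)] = 4*h^3 + 12*h^2 - 8*h - 16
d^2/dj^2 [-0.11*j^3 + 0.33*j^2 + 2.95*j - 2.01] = 0.66 - 0.66*j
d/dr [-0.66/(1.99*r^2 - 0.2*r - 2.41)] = (2.6268*r - 0.132)/(-1.99*r^2 + 0.2*r + 2.41)^2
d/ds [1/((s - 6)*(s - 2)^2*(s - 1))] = (-(s - 6)*(s - 2) - 2*(s - 6)*(s - 1) - (s - 2)*(s - 1))/((s - 6)^2*(s - 2)^3*(s - 1)^2)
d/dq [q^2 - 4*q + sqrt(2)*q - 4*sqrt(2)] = 2*q - 4 + sqrt(2)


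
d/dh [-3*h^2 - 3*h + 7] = -6*h - 3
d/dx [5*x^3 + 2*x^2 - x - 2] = 15*x^2 + 4*x - 1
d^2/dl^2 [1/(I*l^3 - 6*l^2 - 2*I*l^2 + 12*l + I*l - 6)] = (-12*I*l^2 + l*(96 + 8*I) - 24 + 214*I)/(l^7 + l^6*(-4 + 18*I) + l^5*(-102 - 72*I) + l^4*(428 - 108*I) + l^3*(-647 + 792*I) + l^2*(432 - 1278*I) + l*(-108 + 864*I) - 216*I)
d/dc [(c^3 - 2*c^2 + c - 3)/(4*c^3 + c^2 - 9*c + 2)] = (9*c^4 - 26*c^3 + 59*c^2 - 2*c - 25)/(16*c^6 + 8*c^5 - 71*c^4 - 2*c^3 + 85*c^2 - 36*c + 4)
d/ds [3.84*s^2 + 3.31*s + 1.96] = 7.68*s + 3.31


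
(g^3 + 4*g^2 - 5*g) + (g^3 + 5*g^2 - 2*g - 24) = 2*g^3 + 9*g^2 - 7*g - 24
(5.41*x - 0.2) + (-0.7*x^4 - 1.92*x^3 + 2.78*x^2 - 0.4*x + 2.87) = -0.7*x^4 - 1.92*x^3 + 2.78*x^2 + 5.01*x + 2.67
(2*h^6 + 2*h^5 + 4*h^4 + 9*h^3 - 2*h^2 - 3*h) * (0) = 0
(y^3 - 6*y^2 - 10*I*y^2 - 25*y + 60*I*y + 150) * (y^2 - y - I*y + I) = y^5 - 7*y^4 - 11*I*y^4 - 29*y^3 + 77*I*y^3 + 245*y^2 - 41*I*y^2 - 210*y - 175*I*y + 150*I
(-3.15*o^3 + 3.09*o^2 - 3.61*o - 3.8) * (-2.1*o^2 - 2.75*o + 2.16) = 6.615*o^5 + 2.1735*o^4 - 7.7205*o^3 + 24.5819*o^2 + 2.6524*o - 8.208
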